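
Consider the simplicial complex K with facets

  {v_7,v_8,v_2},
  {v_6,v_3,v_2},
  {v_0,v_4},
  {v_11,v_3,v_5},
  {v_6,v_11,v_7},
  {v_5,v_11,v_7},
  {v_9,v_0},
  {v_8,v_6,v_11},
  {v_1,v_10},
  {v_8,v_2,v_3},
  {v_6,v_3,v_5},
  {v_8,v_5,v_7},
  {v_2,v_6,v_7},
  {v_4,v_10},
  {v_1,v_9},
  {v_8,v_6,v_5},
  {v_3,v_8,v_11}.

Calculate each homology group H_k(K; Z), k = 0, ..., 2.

H_0 = Z^2,  H_1 = Z ⊕ Z/2Z,  H_2 = 0.

Take the total order v_0 < v_1 < v_2 < v_3 < v_4 < v_5 < v_6 < v_7 < v_8 < v_9 < v_10 < v_11 on the vertex set. Then K (dimension 2) consists of the simplices:

  0-simplices (12): [v_0], [v_1], [v_2], [v_3], [v_4], [v_5], [v_6], [v_7], [v_8], [v_9], [v_10], [v_11]
  1-simplices (23): (23 of them)
  2-simplices (12): (12 of them)

giving chain groups C_0 ≅ Z^12, C_1 ≅ Z^23, C_2 ≅ Z^12.

Boundary ∂_1: C_1 → C_0 sends each edge [p,q] (with p < q) to q − p.
This gives a 12×23 integer matrix of rank 10; reducing to Smith normal form yields diagonal entries (1,1,1,1,1,1,1,1,1,1).

The boundary map ∂_2: C_2 → C_1 acts by ∂[p,q,r] = [q,r] − [p,r] + [p,q]. For instance
  ∂[v_2,v_3,v_6] = [v_3,v_6] − [v_2,v_6] + [v_2,v_3],
  ∂[v_3,v_5,v_6] = [v_5,v_6] − [v_3,v_6] + [v_3,v_5].
The resulting 23×12 matrix has rank 12, and its Smith normal form has invariant factors (1,1,1,1,1,1,1,1,1,1,1,2).

From H_k ≅ ker(∂_k) / im(∂_{k+1}) we obtain:

  H_0: rank C_0 − rank ∂_1 = 12 − 10 = 2, and the invariant factors of ∂_1 are all 1, so H_0 = Z^2.
  H_1: rank ker ∂_1 − rank ∂_2 = (23 − 10) − 12 = 1, and ∂_2 has invariant factor 2 > 1, so H_1 = Z ⊕ Z/2Z.
  H_2: rank ker ∂_2 − rank ∂_3 = (12 − 12) − 0 = 0, and there is no ∂_3, so H_2 = 0.

As a check, the Euler characteristic is 12 − 23 + 12 = 1, which agrees with 2 − 1 + 0 = 1.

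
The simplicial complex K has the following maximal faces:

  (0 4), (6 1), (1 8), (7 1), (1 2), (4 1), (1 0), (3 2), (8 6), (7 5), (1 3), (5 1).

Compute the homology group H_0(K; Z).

Fix the vertex order 0 < 1 < 2 < 3 < 4 < 5 < 6 < 7 < 8 and write every simplex with vertices in increasing order. Then dim K = 1 and the simplices of K are:

  0-simplices (9): [0], [1], [2], [3], [4], [5], [6], [7], [8]
  1-simplices (12): [0,1], [0,4], [1,2], [1,3], [1,4], [1,5], [1,6], [1,7], [1,8], [2,3], [5,7], [6,8]

so the chain groups are C_0 ≅ Z^9, C_1 ≅ Z^12.

The boundary map ∂_1: C_1 → C_0 sends each edge [p,q] (with p < q) to q − p. For instance
  ∂[1,8] = [8] − [1].
The 9×12 boundary matrix has rank 8 and Smith normal form diag(1,1,1,1,1,1,1,1).

Now H_k = ker ∂_k / im ∂_{k+1}, so:

  H_0: rank C_0 − rank ∂_1 = 9 − 8 = 1, and the invariant factors of ∂_1 are all 1, so H_0 = Z.

H_0 ≅ Z.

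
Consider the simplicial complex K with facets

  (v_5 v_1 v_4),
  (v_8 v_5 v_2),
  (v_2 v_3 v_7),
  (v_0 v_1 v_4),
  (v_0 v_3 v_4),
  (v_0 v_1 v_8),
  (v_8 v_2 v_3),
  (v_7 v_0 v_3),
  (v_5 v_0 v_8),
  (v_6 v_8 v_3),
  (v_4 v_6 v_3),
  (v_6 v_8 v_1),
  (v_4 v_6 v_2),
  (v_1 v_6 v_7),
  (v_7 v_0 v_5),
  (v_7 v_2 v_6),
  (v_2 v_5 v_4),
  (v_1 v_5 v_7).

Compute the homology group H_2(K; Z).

Take the total order v_0 < v_1 < v_2 < v_3 < v_4 < v_5 < v_6 < v_7 < v_8 on the vertex set. Then K (dimension 2) consists of the simplices:

  0-simplices (9): [v_0], [v_1], [v_2], [v_3], [v_4], [v_5], [v_6], [v_7], [v_8]
  1-simplices (27): (27 of them)
  2-simplices (18): (18 of them)

Hence C_0 ≅ Z^9, C_1 ≅ Z^27, C_2 ≅ Z^18.

Boundary ∂_1: C_1 → C_0 maps an edge to its endpoints' difference, ∂[p,q] = q − p.
The resulting 9×27 matrix has rank 8, and its Smith normal form has invariant factors (1,1,1,1,1,1,1,1).

Boundary ∂_2: C_2 → C_1 maps a triangle to the signed sum of its edges. For instance
  ∂[v_0,v_1,v_4] = [v_1,v_4] − [v_0,v_4] + [v_0,v_1],
  ∂[v_2,v_3,v_7] = [v_3,v_7] − [v_2,v_7] + [v_2,v_3].
This gives a 27×18 integer matrix of rank 18; reducing to Smith normal form yields diagonal entries (1,1,1,1,1,1,1,1,1,1,1,1,1,1,1,1,1,2).

From H_k ≅ ker(∂_k) / im(∂_{k+1}) we obtain:

  H_2: rank ker ∂_2 − rank ∂_3 = (18 − 18) − 0 = 0, and there is no ∂_3, so H_2 ≅ 0.

H_2 = 0.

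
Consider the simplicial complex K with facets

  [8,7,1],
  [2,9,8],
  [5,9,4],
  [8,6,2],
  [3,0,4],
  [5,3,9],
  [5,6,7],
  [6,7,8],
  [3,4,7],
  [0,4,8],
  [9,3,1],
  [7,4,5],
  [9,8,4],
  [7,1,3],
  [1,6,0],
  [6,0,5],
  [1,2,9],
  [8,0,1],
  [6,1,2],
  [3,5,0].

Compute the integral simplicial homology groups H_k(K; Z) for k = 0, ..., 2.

H_0 ≅ Z,  H_1 ≅ Z ⊕ Z_2,  H_2 = 0.

Order the vertices as 0 < 1 < 2 < 3 < 4 < 5 < 6 < 7 < 8 < 9. Listing each simplex with vertices in this order, K has dimension 2 with simplices:

  0-simplices (10): [0], [1], [2], [3], [4], [5], [6], [7], [8], [9]
  1-simplices (30): (30 of them)
  2-simplices (20): (20 of them)

giving chain groups C_0 ≅ Z^10, C_1 ≅ Z^30, C_2 ≅ Z^20.

∂_1: C_1 → C_0 is given by ∂[p,q] = [q] − [p]. For instance
  ∂[2,9] = [9] − [2].
As a 10×30 matrix over Z this has rank 9, with invariant factors (1,1,1,1,1,1,1,1,1).

The boundary map ∂_2: C_2 → C_1 sends each 2-simplex [p,q,r] to [q,r] − [p,r] + [p,q]. For instance
  ∂[6,7,8] = [7,8] − [6,8] + [6,7],
  ∂[1,2,9] = [2,9] − [1,9] + [1,2].
This gives a 30×20 integer matrix of rank 20; reducing to Smith normal form yields diagonal entries (1,1,1,1,1,1,1,1,1,1,1,1,1,1,1,1,1,1,1,2).

Now H_k = ker ∂_k / im ∂_{k+1}, so:

  H_0: rank C_0 − rank ∂_1 = 10 − 9 = 1, and the invariant factors of ∂_1 are all 1, so H_0 ≅ Z.
  H_1: rank ker ∂_1 − rank ∂_2 = (30 − 9) − 20 = 1, and ∂_2 has invariant factor 2 > 1, so H_1 ≅ Z ⊕ Z_2.
  H_2: rank ker ∂_2 − rank ∂_3 = (20 − 20) − 0 = 0, and there is no ∂_3, so H_2 ≅ 0.

As a check, the Euler characteristic is 10 − 30 + 20 = 0, which agrees with 1 − 1 + 0 = 0.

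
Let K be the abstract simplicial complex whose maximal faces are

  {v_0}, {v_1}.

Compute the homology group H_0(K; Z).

K has 2 vertices.
rank ∂_0 = 0, rank ∂_1 = 0 ⇒ b_0 = 2 − 0 − 0 = 2. So H_0 = Z^2.

H_0 = Z^2.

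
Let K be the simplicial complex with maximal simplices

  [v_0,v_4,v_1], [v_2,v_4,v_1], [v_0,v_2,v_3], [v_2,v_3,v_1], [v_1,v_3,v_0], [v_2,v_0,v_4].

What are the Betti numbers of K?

b_0 = 1, b_1 = 0, b_2 = 1.

K has 5 vertices, 9 edges, 6 triangles.
rank ∂_0 = 0, rank ∂_1 = 4 ⇒ b_0 = 5 − 0 − 4 = 1; all invariant factors of ∂_1 are 1 so no torsion. So H_0 = Z.
rank ∂_1 = 4, rank ∂_2 = 5 ⇒ b_1 = 9 − 4 − 5 = 0; all invariant factors of ∂_2 are 1 so no torsion. So H_1 = 0.
rank ∂_2 = 5, rank ∂_3 = 0 ⇒ b_2 = 6 − 5 − 0 = 1. So H_2 = Z.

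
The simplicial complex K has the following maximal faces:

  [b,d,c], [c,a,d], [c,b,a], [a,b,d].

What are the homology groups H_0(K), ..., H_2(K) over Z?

H_0 = Z,  H_1 = 0,  H_2 = Z.

Take the total order a < b < c < d on the vertex set. Then K (dimension 2) consists of the simplices:

  0-simplices (4): a, b, c, d
  1-simplices (6): ab, ac, ad, bc, bd, cd
  2-simplices (4): abc, abd, acd, bcd

giving chain groups C_0 ≅ Z^4, C_1 ≅ Z^6, C_2 ≅ Z^4.

The boundary map ∂_1: C_1 → C_0 maps an edge to its endpoints' difference, ∂[p,q] = q − p. For instance
  ∂ac = c − a.
As a 4×6 matrix over Z this has rank 3, with invariant factors (1,1,1).

Boundary ∂_2: C_2 → C_1 maps a triangle to the signed sum of its edges. For instance
  ∂abc = bc − ac + ab,
  ∂bcd = cd − bd + bc.
The 6×4 boundary matrix has rank 3 and Smith normal form diag(1,1,1).

Computing H_k = (kernel of ∂_k) / (image of ∂_{k+1}):

  H_0: rank C_0 − rank ∂_1 = 4 − 3 = 1, and the invariant factors of ∂_1 are all 1, so H_0 = Z.
  H_1: rank ker ∂_1 − rank ∂_2 = (6 − 3) − 3 = 0, and the invariant factors of ∂_2 are all 1, so H_1 = 0.
  H_2: rank ker ∂_2 − rank ∂_3 = (4 − 3) − 0 = 1, and there is no ∂_3, so H_2 = Z.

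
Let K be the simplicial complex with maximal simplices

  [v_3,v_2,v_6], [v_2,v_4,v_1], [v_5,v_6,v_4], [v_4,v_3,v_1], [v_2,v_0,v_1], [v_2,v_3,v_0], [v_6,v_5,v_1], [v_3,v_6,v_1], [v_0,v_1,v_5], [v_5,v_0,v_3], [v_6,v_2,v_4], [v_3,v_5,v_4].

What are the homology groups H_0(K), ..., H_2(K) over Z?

We work with the vertex ordering v_0 < v_1 < v_2 < v_3 < v_4 < v_5 < v_6. The simplices of K, each written with vertices in increasing order, are:

  0-simplices (7): [v_0], [v_1], [v_2], [v_3], [v_4], [v_5], [v_6]
  1-simplices (18): (18 of them)
  2-simplices (12): (12 of them)

giving chain groups C_0 ≅ Z^7, C_1 ≅ Z^18, C_2 ≅ Z^12.

The boundary map ∂_1: C_1 → C_0 maps an edge to its endpoints' difference, ∂[p,q] = q − p.
As a 7×18 matrix over Z this has rank 6, with invariant factors (1,1,1,1,1,1).

∂_2: C_2 → C_1 maps a triangle to the signed sum of its edges. For instance
  ∂[v_0,v_3,v_5] = [v_3,v_5] − [v_0,v_5] + [v_0,v_3],
  ∂[v_0,v_1,v_2] = [v_1,v_2] − [v_0,v_2] + [v_0,v_1].
The resulting 18×12 matrix has rank 12, and its Smith normal form has invariant factors (1,1,1,1,1,1,1,1,1,1,1,2).

Reading off H_k = ker ∂_k / im ∂_{k+1}:

  H_0: rank C_0 − rank ∂_1 = 7 − 6 = 1, and the invariant factors of ∂_1 are all 1, so H_0 ≅ Z.
  H_1: rank ker ∂_1 − rank ∂_2 = (18 − 6) − 12 = 0, and ∂_2 has invariant factor 2 > 1, so H_1 ≅ Z/2Z.
  H_2: rank ker ∂_2 − rank ∂_3 = (12 − 12) − 0 = 0, and there is no ∂_3, so H_2 ≅ 0.

(K is a triangulation of the real projective plane RP^2.)

H_0 ≅ Z,  H_1 ≅ Z/2Z,  H_2 = 0.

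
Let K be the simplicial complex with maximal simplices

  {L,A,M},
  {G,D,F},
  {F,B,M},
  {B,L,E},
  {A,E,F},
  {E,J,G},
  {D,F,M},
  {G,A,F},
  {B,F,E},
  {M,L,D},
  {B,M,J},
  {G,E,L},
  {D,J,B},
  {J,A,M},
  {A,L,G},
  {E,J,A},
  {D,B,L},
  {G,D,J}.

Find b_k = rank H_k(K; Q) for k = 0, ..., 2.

K has 9 vertices, 27 edges, 18 triangles.
rank ∂_0 = 0, rank ∂_1 = 8 ⇒ b_0 = 9 − 0 − 8 = 1; all invariant factors of ∂_1 are 1 so no torsion. So H_0 ≅ Z.
rank ∂_1 = 8, rank ∂_2 = 18 ⇒ b_1 = 27 − 8 − 18 = 1; ∂_2 has invariant factor(s) [2] giving torsion. So H_1 ≅ Z ⊕ Z/2Z.
rank ∂_2 = 18, rank ∂_3 = 0 ⇒ b_2 = 18 − 18 − 0 = 0. So H_2 ≅ 0.

b_0 = 1, b_1 = 1, b_2 = 0.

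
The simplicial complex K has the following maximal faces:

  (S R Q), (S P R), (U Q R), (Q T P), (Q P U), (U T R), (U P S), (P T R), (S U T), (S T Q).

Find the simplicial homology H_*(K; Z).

H_0 = Z,  H_1 = Z/2Z,  H_2 = 0.

We work with the vertex ordering P < Q < R < S < T < U. The simplices of K, each written with vertices in increasing order, are:

  0-simplices (6): P, Q, R, S, T, U
  1-simplices (15): PQ, PR, PS, PT, PU, QR, QS, QT, QU, RS, RT, RU, ST, SU, TU
  2-simplices (10): PQT, PQU, PRS, PRT, PSU, QRS, QRU, QST, RTU, STU

Hence C_0 ≅ Z^6, C_1 ≅ Z^15, C_2 ≅ Z^10.

The boundary map ∂_1: C_1 → C_0 maps an edge to its endpoints' difference, ∂[p,q] = q − p.
This gives a 6×15 integer matrix of rank 5; reducing to Smith normal form yields diagonal entries (1,1,1,1,1).

Boundary ∂_2: C_2 → C_1 sends each 2-simplex [p,q,r] to [q,r] − [p,r] + [p,q]. For instance
  ∂RTU = TU − RU + RT,
  ∂PRT = RT − PT + PR.
The 15×10 boundary matrix has rank 10 and Smith normal form diag(1,1,1,1,1,1,1,1,1,2).

From H_k ≅ ker(∂_k) / im(∂_{k+1}) we obtain:

  H_0: rank C_0 − rank ∂_1 = 6 − 5 = 1, and the invariant factors of ∂_1 are all 1, so H_0 = Z.
  H_1: rank ker ∂_1 − rank ∂_2 = (15 − 5) − 10 = 0, and ∂_2 has invariant factor 2 > 1, so H_1 = Z/2Z.
  H_2: rank ker ∂_2 − rank ∂_3 = (10 − 10) − 0 = 0, and there is no ∂_3, so H_2 = 0.

As a check, the Euler characteristic is 6 − 15 + 10 = 1, which agrees with 1 − 0 + 0 = 1.
(K is a triangulation of the real projective plane RP^2.)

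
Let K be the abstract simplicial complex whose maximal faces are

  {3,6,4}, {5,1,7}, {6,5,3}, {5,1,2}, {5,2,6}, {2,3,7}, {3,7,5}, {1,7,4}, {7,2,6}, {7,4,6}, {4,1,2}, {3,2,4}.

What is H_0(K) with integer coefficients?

H_0 ≅ Z.

Order the vertices as 1 < 2 < 3 < 4 < 5 < 6 < 7. Listing each simplex with vertices in this order, K has dimension 2 with simplices:

  0-simplices (7): [1], [2], [3], [4], [5], [6], [7]
  1-simplices (18): [1,2], [1,4], [1,5], [1,7], [2,3], [2,4], [2,5], [2,6], [2,7], [3,4], [3,5], [3,6], [3,7], [4,6], [4,7], [5,6], [5,7], [6,7]
  2-simplices (12): [1,2,4], [1,2,5], [1,4,7], [1,5,7], [2,3,4], [2,3,7], [2,5,6], [2,6,7], [3,4,6], [3,5,6], [3,5,7], [4,6,7]

giving chain groups C_0 ≅ Z^7, C_1 ≅ Z^18, C_2 ≅ Z^12.

∂_1: C_1 → C_0 maps an edge to its endpoints' difference, ∂[p,q] = q − p.
The resulting 7×18 matrix has rank 6, and its Smith normal form has invariant factors (1,1,1,1,1,1).

The boundary map ∂_2: C_2 → C_1 acts by ∂[p,q,r] = [q,r] − [p,r] + [p,q]. For instance
  ∂[3,5,7] = [5,7] − [3,7] + [3,5],
  ∂[3,4,6] = [4,6] − [3,6] + [3,4].
This gives a 18×12 integer matrix of rank 12; reducing to Smith normal form yields diagonal entries (1,1,1,1,1,1,1,1,1,1,1,2).

Reading off H_k = ker ∂_k / im ∂_{k+1}:

  H_0: rank C_0 − rank ∂_1 = 7 − 6 = 1, and the invariant factors of ∂_1 are all 1, so H_0 ≅ Z.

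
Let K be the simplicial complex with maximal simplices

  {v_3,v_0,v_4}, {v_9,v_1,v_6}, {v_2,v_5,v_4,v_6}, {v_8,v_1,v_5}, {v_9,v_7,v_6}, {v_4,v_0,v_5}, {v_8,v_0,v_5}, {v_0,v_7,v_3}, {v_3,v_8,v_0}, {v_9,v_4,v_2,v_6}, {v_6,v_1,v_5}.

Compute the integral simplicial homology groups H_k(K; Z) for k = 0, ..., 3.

Take the total order v_0 < v_1 < v_2 < v_3 < v_4 < v_5 < v_6 < v_7 < v_8 < v_9 on the vertex set. Then K (dimension 3) consists of the simplices:

  0-simplices (10): [v_0], [v_1], [v_2], [v_3], [v_4], [v_5], [v_6], [v_7], [v_8], [v_9]
  1-simplices (24): (24 of them)
  2-simplices (16): (16 of them)
  3-simplices (2): [v_2,v_4,v_5,v_6], [v_2,v_4,v_6,v_9]

giving chain groups C_0 ≅ Z^10, C_1 ≅ Z^24, C_2 ≅ Z^16, C_3 ≅ Z^2.

∂_1: C_1 → C_0 is given by ∂[p,q] = [q] − [p]. For instance
  ∂[v_5,v_8] = [v_8] − [v_5].
The 10×24 boundary matrix has rank 9 and Smith normal form diag(1,1,1,1,1,1,1,1,1).

Boundary ∂_2: C_2 → C_1 maps a triangle to the signed sum of its edges. For instance
  ∂[v_2,v_4,v_6] = [v_4,v_6] − [v_2,v_6] + [v_2,v_4],
  ∂[v_2,v_5,v_6] = [v_5,v_6] − [v_2,v_6] + [v_2,v_5].
The resulting 24×16 matrix has rank 14, and its Smith normal form has invariant factors (1,1,1,1,1,1,1,1,1,1,1,1,1,1).

Boundary ∂_3: C_3 → C_2 sends each 3-simplex σ to the alternating sum Σ_i (−1)^i (σ with its i-th vertex removed). For instance
  ∂[v_2,v_4,v_5,v_6] = [v_4,v_5,v_6] − [v_2,v_5,v_6] + [v_2,v_4,v_6] − [v_2,v_4,v_5],
  ∂[v_2,v_4,v_6,v_9] = [v_4,v_6,v_9] − [v_2,v_6,v_9] + [v_2,v_4,v_9] − [v_2,v_4,v_6].
This gives a 16×2 integer matrix of rank 2; reducing to Smith normal form yields diagonal entries (1,1).

Now H_k = ker ∂_k / im ∂_{k+1}, so:

  H_0: rank C_0 − rank ∂_1 = 10 − 9 = 1, and the invariant factors of ∂_1 are all 1, so H_0 ≅ Z.
  H_1: rank ker ∂_1 − rank ∂_2 = (24 − 9) − 14 = 1, and the invariant factors of ∂_2 are all 1, so H_1 ≅ Z.
  H_2: rank ker ∂_2 − rank ∂_3 = (16 − 14) − 2 = 0, and the invariant factors of ∂_3 are all 1, so H_2 ≅ 0.
  H_3: rank ker ∂_3 − rank ∂_4 = (2 − 2) − 0 = 0, and there is no ∂_4, so H_3 ≅ 0.

As a check, the Euler characteristic is 10 − 24 + 16 − 2 = 0, which agrees with 1 − 1 + 0 − 0 = 0.

H_0 = Z,  H_1 = Z,  H_2 = 0,  H_3 = 0.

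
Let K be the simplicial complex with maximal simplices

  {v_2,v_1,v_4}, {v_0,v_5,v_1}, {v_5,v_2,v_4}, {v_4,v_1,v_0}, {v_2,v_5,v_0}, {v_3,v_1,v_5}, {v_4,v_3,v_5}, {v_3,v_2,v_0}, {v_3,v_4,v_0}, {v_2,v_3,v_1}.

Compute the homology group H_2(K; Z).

H_2 ≅ 0.

K has 6 vertices, 15 edges, 10 triangles.
rank ∂_2 = 10, rank ∂_3 = 0 ⇒ b_2 = 10 − 10 − 0 = 0. So H_2 = 0.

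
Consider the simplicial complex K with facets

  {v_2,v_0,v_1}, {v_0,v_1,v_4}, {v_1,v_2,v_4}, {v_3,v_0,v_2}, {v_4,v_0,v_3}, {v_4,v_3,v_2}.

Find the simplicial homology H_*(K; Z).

Order the vertices as v_0 < v_1 < v_2 < v_3 < v_4. Listing each simplex with vertices in this order, K has dimension 2 with simplices:

  0-simplices (5): [v_0], [v_1], [v_2], [v_3], [v_4]
  1-simplices (9): [v_0,v_1], [v_0,v_2], [v_0,v_3], [v_0,v_4], [v_1,v_2], [v_1,v_4], [v_2,v_3], [v_2,v_4], [v_3,v_4]
  2-simplices (6): [v_0,v_1,v_2], [v_0,v_1,v_4], [v_0,v_2,v_3], [v_0,v_3,v_4], [v_1,v_2,v_4], [v_2,v_3,v_4]

so the chain groups are C_0 ≅ Z^5, C_1 ≅ Z^9, C_2 ≅ Z^6.

The boundary map ∂_1: C_1 → C_0 maps an edge to its endpoints' difference, ∂[p,q] = q − p. For instance
  ∂[v_1,v_4] = [v_4] − [v_1].
This gives a 5×9 integer matrix of rank 4; reducing to Smith normal form yields diagonal entries (1,1,1,1).

The boundary map ∂_2: C_2 → C_1 sends each 2-simplex [p,q,r] to [q,r] − [p,r] + [p,q]. For instance
  ∂[v_2,v_3,v_4] = [v_3,v_4] − [v_2,v_4] + [v_2,v_3],
  ∂[v_0,v_1,v_2] = [v_1,v_2] − [v_0,v_2] + [v_0,v_1].
This gives a 9×6 integer matrix of rank 5; reducing to Smith normal form yields diagonal entries (1,1,1,1,1).

From H_k ≅ ker(∂_k) / im(∂_{k+1}) we obtain:

  H_0: rank C_0 − rank ∂_1 = 5 − 4 = 1, and the invariant factors of ∂_1 are all 1, so H_0 ≅ Z.
  H_1: rank ker ∂_1 − rank ∂_2 = (9 − 4) − 5 = 0, and the invariant factors of ∂_2 are all 1, so H_1 ≅ 0.
  H_2: rank ker ∂_2 − rank ∂_3 = (6 − 5) − 0 = 1, and there is no ∂_3, so H_2 ≅ Z.

H_0 = Z,  H_1 = 0,  H_2 = Z.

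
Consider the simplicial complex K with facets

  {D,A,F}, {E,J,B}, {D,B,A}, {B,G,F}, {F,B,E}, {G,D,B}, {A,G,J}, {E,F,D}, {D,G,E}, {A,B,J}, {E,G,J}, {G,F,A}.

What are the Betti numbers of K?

We work with the vertex ordering A < B < D < E < F < G < J. The simplices of K, each written with vertices in increasing order, are:

  0-simplices (7): A, B, D, E, F, G, J
  1-simplices (18): AB, AD, AF, AG, AJ, BD, BE, BF, BG, BJ, DE, DF, DG, EF, EG, EJ, FG, GJ
  2-simplices (12): ABD, ABJ, ADF, AFG, AGJ, BDG, BEF, BEJ, BFG, DEF, DEG, EGJ

Hence C_0 ≅ Z^7, C_1 ≅ Z^18, C_2 ≅ Z^12.

Boundary ∂_1: C_1 → C_0 is given by ∂[p,q] = [q] − [p]. For instance
  ∂BF = F − B.
The resulting 7×18 matrix has rank 6, and its Smith normal form has invariant factors (1,1,1,1,1,1).

The boundary map ∂_2: C_2 → C_1 sends each 2-simplex [p,q,r] to [q,r] − [p,r] + [p,q]. For instance
  ∂BEF = EF − BF + BE,
  ∂BFG = FG − BG + BF.
This gives a 18×12 integer matrix of rank 12; reducing to Smith normal form yields diagonal entries (1,1,1,1,1,1,1,1,1,1,1,2).

Now H_k = ker ∂_k / im ∂_{k+1}, so:

  H_0: rank C_0 − rank ∂_1 = 7 − 6 = 1, and the invariant factors of ∂_1 are all 1, so H_0 ≅ Z.
  H_1: rank ker ∂_1 − rank ∂_2 = (18 − 6) − 12 = 0, and ∂_2 has invariant factor 2 > 1, so H_1 ≅ Z_2.
  H_2: rank ker ∂_2 − rank ∂_3 = (12 − 12) − 0 = 0, and there is no ∂_3, so H_2 ≅ 0.

Hence the Betti numbers are b_0 = 1, b_1 = 0, b_2 = 0.

b_0 = 1, b_1 = 0, b_2 = 0.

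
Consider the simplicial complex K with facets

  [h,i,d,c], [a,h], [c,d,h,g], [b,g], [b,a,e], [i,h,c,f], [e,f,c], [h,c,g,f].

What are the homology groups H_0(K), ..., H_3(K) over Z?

Fix the vertex order a < b < c < d < e < f < g < h < i and write every simplex with vertices in increasing order. Then dim K = 3 and the simplices of K are:

  0-simplices (9): a, b, c, d, e, f, g, h, i
  1-simplices (20): ab, ae, ah, be, bg, cd, ce, cf, cg, ch, ci, dg, dh, di, ef, fg, fh, fi, gh, hi
  2-simplices (14): abe, cdg, cdh, cdi, cef, cfg, cfh, cfi, cgh, chi, dgh, dhi, fgh, fhi
  3-simplices (4): cdgh, cdhi, cfgh, cfhi

Hence C_0 ≅ Z^9, C_1 ≅ Z^20, C_2 ≅ Z^14, C_3 ≅ Z^4.

Boundary ∂_1: C_1 → C_0 sends each edge [p,q] (with p < q) to q − p.
The 9×20 boundary matrix has rank 8 and Smith normal form diag(1,1,1,1,1,1,1,1).

Boundary ∂_2: C_2 → C_1 acts by ∂[p,q,r] = [q,r] − [p,r] + [p,q]. For instance
  ∂cdh = dh − ch + cd,
  ∂cfh = fh − ch + cf.
The resulting 20×14 matrix has rank 10, and its Smith normal form has invariant factors (1,1,1,1,1,1,1,1,1,1).

The boundary map ∂_3: C_3 → C_2 sends each 3-simplex σ to the alternating sum Σ_i (−1)^i (σ with its i-th vertex removed). For instance
  ∂cfhi = fhi − chi + cfi − cfh,
  ∂cdhi = dhi − chi + cdi − cdh.
The 14×4 boundary matrix has rank 4 and Smith normal form diag(1,1,1,1).

Computing H_k = (kernel of ∂_k) / (image of ∂_{k+1}):

  H_0: rank C_0 − rank ∂_1 = 9 − 8 = 1, and the invariant factors of ∂_1 are all 1, so H_0 ≅ Z.
  H_1: rank ker ∂_1 − rank ∂_2 = (20 − 8) − 10 = 2, and the invariant factors of ∂_2 are all 1, so H_1 ≅ Z^2.
  H_2: rank ker ∂_2 − rank ∂_3 = (14 − 10) − 4 = 0, and the invariant factors of ∂_3 are all 1, so H_2 ≅ 0.
  H_3: rank ker ∂_3 − rank ∂_4 = (4 − 4) − 0 = 0, and there is no ∂_4, so H_3 ≅ 0.

H_0 = Z,  H_1 = Z^2,  H_2 = 0,  H_3 = 0.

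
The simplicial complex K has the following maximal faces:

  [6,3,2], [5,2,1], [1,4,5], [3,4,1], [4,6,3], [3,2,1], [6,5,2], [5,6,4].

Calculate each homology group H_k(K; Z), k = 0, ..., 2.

H_0 = Z,  H_1 = 0,  H_2 = Z.

We work with the vertex ordering 1 < 2 < 3 < 4 < 5 < 6. The simplices of K, each written with vertices in increasing order, are:

  0-simplices (6): [1], [2], [3], [4], [5], [6]
  1-simplices (12): [1,2], [1,3], [1,4], [1,5], [2,3], [2,5], [2,6], [3,4], [3,6], [4,5], [4,6], [5,6]
  2-simplices (8): [1,2,3], [1,2,5], [1,3,4], [1,4,5], [2,3,6], [2,5,6], [3,4,6], [4,5,6]

so the chain groups are C_0 ≅ Z^6, C_1 ≅ Z^12, C_2 ≅ Z^8.

Boundary ∂_1: C_1 → C_0 sends each edge [p,q] (with p < q) to q − p. For instance
  ∂[1,4] = [4] − [1].
As a 6×12 matrix over Z this has rank 5, with invariant factors (1,1,1,1,1).

The boundary map ∂_2: C_2 → C_1 maps a triangle to the signed sum of its edges. For instance
  ∂[1,2,5] = [2,5] − [1,5] + [1,2],
  ∂[3,4,6] = [4,6] − [3,6] + [3,4].
As a 12×8 matrix over Z this has rank 7, with invariant factors (1,1,1,1,1,1,1).

From H_k ≅ ker(∂_k) / im(∂_{k+1}) we obtain:

  H_0: rank C_0 − rank ∂_1 = 6 − 5 = 1, and the invariant factors of ∂_1 are all 1, so H_0 = Z.
  H_1: rank ker ∂_1 − rank ∂_2 = (12 − 5) − 7 = 0, and the invariant factors of ∂_2 are all 1, so H_1 = 0.
  H_2: rank ker ∂_2 − rank ∂_3 = (8 − 7) − 0 = 1, and there is no ∂_3, so H_2 = Z.

As a check, the Euler characteristic is 6 − 12 + 8 = 2, which agrees with 1 − 0 + 1 = 2.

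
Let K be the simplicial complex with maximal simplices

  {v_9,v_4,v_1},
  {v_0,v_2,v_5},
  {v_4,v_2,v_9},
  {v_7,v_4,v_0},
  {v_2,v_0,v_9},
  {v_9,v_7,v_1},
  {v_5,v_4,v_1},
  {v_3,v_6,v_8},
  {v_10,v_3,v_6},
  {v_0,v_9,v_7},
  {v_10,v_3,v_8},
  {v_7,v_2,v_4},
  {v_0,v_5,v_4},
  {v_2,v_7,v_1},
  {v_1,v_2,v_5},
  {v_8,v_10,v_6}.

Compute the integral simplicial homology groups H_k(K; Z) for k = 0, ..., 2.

H_0 = Z^2,  H_1 = Z/2,  H_2 = Z.

Fix the vertex order v_0 < v_1 < v_2 < v_3 < v_4 < v_5 < v_6 < v_7 < v_8 < v_9 < v_10 and write every simplex with vertices in increasing order. Then dim K = 2 and the simplices of K are:

  0-simplices (11): [v_0], [v_1], [v_2], [v_3], [v_4], [v_5], [v_6], [v_7], [v_8], [v_9], [v_10]
  1-simplices (24): (24 of them)
  2-simplices (16): (16 of them)

giving chain groups C_0 ≅ Z^11, C_1 ≅ Z^24, C_2 ≅ Z^16.

The boundary map ∂_1: C_1 → C_0 maps an edge to its endpoints' difference, ∂[p,q] = q − p. For instance
  ∂[v_6,v_8] = [v_8] − [v_6].
The resulting 11×24 matrix has rank 9, and its Smith normal form has invariant factors (1,1,1,1,1,1,1,1,1).

Boundary ∂_2: C_2 → C_1 maps a triangle to the signed sum of its edges. For instance
  ∂[v_1,v_2,v_5] = [v_2,v_5] − [v_1,v_5] + [v_1,v_2],
  ∂[v_1,v_7,v_9] = [v_7,v_9] − [v_1,v_9] + [v_1,v_7].
The 24×16 boundary matrix has rank 15 and Smith normal form diag(1,1,1,1,1,1,1,1,1,1,1,1,1,1,2).

Reading off H_k = ker ∂_k / im ∂_{k+1}:

  H_0: rank C_0 − rank ∂_1 = 11 − 9 = 2, and the invariant factors of ∂_1 are all 1, so H_0 ≅ Z^2.
  H_1: rank ker ∂_1 − rank ∂_2 = (24 − 9) − 15 = 0, and ∂_2 has invariant factor 2 > 1, so H_1 ≅ Z/2.
  H_2: rank ker ∂_2 − rank ∂_3 = (16 − 15) − 0 = 1, and there is no ∂_3, so H_2 ≅ Z.

As a check, the Euler characteristic is 11 − 24 + 16 = 3, which agrees with 2 − 0 + 1 = 3.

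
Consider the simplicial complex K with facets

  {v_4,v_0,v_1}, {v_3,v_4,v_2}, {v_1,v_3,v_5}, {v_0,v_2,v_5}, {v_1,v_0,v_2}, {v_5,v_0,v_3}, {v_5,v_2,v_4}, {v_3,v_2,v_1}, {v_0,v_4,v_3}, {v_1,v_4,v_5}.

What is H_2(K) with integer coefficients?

H_2 = 0.

Order the vertices as v_0 < v_1 < v_2 < v_3 < v_4 < v_5. Listing each simplex with vertices in this order, K has dimension 2 with simplices:

  0-simplices (6): [v_0], [v_1], [v_2], [v_3], [v_4], [v_5]
  1-simplices (15): (15 of them)
  2-simplices (10): [v_0,v_1,v_2], [v_0,v_1,v_4], [v_0,v_2,v_5], [v_0,v_3,v_4], [v_0,v_3,v_5], [v_1,v_2,v_3], [v_1,v_3,v_5], [v_1,v_4,v_5], [v_2,v_3,v_4], [v_2,v_4,v_5]

so the chain groups are C_0 ≅ Z^6, C_1 ≅ Z^15, C_2 ≅ Z^10.

∂_1: C_1 → C_0 is given by ∂[p,q] = [q] − [p]. For instance
  ∂[v_4,v_5] = [v_5] − [v_4].
The 6×15 boundary matrix has rank 5 and Smith normal form diag(1,1,1,1,1).

The boundary map ∂_2: C_2 → C_1 maps a triangle to the signed sum of its edges. For instance
  ∂[v_0,v_3,v_5] = [v_3,v_5] − [v_0,v_5] + [v_0,v_3],
  ∂[v_1,v_4,v_5] = [v_4,v_5] − [v_1,v_5] + [v_1,v_4].
As a 15×10 matrix over Z this has rank 10, with invariant factors (1,1,1,1,1,1,1,1,1,2).

From H_k ≅ ker(∂_k) / im(∂_{k+1}) we obtain:

  H_2: rank ker ∂_2 − rank ∂_3 = (10 − 10) − 0 = 0, and there is no ∂_3, so H_2 = 0.

(K is a triangulation of the real projective plane RP^2.)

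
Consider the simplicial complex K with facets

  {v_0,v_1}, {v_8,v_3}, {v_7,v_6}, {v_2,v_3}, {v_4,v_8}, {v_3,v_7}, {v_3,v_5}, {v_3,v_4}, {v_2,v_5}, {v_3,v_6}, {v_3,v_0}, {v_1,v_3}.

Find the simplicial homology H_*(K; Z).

Take the total order v_0 < v_1 < v_2 < v_3 < v_4 < v_5 < v_6 < v_7 < v_8 on the vertex set. Then K (dimension 1) consists of the simplices:

  0-simplices (9): [v_0], [v_1], [v_2], [v_3], [v_4], [v_5], [v_6], [v_7], [v_8]
  1-simplices (12): [v_0,v_1], [v_0,v_3], [v_1,v_3], [v_2,v_3], [v_2,v_5], [v_3,v_4], [v_3,v_5], [v_3,v_6], [v_3,v_7], [v_3,v_8], [v_4,v_8], [v_6,v_7]

giving chain groups C_0 ≅ Z^9, C_1 ≅ Z^12.

The boundary map ∂_1: C_1 → C_0 maps an edge to its endpoints' difference, ∂[p,q] = q − p. For instance
  ∂[v_3,v_6] = [v_6] − [v_3].
As a 9×12 matrix over Z this has rank 8, with invariant factors (1,1,1,1,1,1,1,1).

From H_k ≅ ker(∂_k) / im(∂_{k+1}) we obtain:

  H_0: rank C_0 − rank ∂_1 = 9 − 8 = 1, and the invariant factors of ∂_1 are all 1, so H_0 ≅ Z.
  H_1: rank ker ∂_1 − rank ∂_2 = (12 − 8) − 0 = 4, and there is no ∂_2, so H_1 ≅ Z^4.

As a check, the Euler characteristic is 9 − 12 = -3, which agrees with 1 − 4 = -3.

H_0 = Z,  H_1 = Z^4.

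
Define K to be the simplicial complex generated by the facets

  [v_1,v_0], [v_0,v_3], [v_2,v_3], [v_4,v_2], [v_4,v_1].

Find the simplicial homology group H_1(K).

H_1 ≅ Z.

We work with the vertex ordering v_0 < v_1 < v_2 < v_3 < v_4. The simplices of K, each written with vertices in increasing order, are:

  0-simplices (5): [v_0], [v_1], [v_2], [v_3], [v_4]
  1-simplices (5): [v_0,v_1], [v_0,v_3], [v_1,v_4], [v_2,v_3], [v_2,v_4]

giving chain groups C_0 ≅ Z^5, C_1 ≅ Z^5.

Boundary ∂_1: C_1 → C_0 maps an edge to its endpoints' difference, ∂[p,q] = q − p. For instance
  ∂[v_2,v_4] = [v_4] − [v_2].
As a 5×5 matrix over Z this has rank 4, with invariant factors (1,1,1,1).

Reading off H_k = ker ∂_k / im ∂_{k+1}:

  H_1: rank ker ∂_1 − rank ∂_2 = (5 − 4) − 0 = 1, and there is no ∂_2, so H_1 = Z.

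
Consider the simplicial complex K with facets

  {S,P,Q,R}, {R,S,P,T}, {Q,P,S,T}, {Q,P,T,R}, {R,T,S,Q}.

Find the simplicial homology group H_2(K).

H_2 ≅ 0.

Fix the vertex order P < Q < R < S < T and write every simplex with vertices in increasing order. Then dim K = 3 and the simplices of K are:

  0-simplices (5): P, Q, R, S, T
  1-simplices (10): PQ, PR, PS, PT, QR, QS, QT, RS, RT, ST
  2-simplices (10): PQR, PQS, PQT, PRS, PRT, PST, QRS, QRT, QST, RST
  3-simplices (5): PQRS, PQRT, PQST, PRST, QRST

so the chain groups are C_0 ≅ Z^5, C_1 ≅ Z^10, C_2 ≅ Z^10, C_3 ≅ Z^5.

The boundary map ∂_1: C_1 → C_0 sends each edge [p,q] (with p < q) to q − p. For instance
  ∂PQ = Q − P.
The resulting 5×10 matrix has rank 4, and its Smith normal form has invariant factors (1,1,1,1).

∂_2: C_2 → C_1 sends each 2-simplex [p,q,r] to [q,r] − [p,r] + [p,q]. For instance
  ∂PQT = QT − PT + PQ,
  ∂PST = ST − PT + PS.
As a 10×10 matrix over Z this has rank 6, with invariant factors (1,1,1,1,1,1).

The boundary map ∂_3: C_3 → C_2 sends each 3-simplex σ to the alternating sum Σ_i (−1)^i (σ with its i-th vertex removed). For instance
  ∂PQST = QST − PST + PQT − PQS,
  ∂PRST = RST − PST + PRT − PRS.
As a 10×5 matrix over Z this has rank 4, with invariant factors (1,1,1,1).

Reading off H_k = ker ∂_k / im ∂_{k+1}:

  H_2: rank ker ∂_2 − rank ∂_3 = (10 − 6) − 4 = 0, and the invariant factors of ∂_3 are all 1, so H_2 ≅ 0.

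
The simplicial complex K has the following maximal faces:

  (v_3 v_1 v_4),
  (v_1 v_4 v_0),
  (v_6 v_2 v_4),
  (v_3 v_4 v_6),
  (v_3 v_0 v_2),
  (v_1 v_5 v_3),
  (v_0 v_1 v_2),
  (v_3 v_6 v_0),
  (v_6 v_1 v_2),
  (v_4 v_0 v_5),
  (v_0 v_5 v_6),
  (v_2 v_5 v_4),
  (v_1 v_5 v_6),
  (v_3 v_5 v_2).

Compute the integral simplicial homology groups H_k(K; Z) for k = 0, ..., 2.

Order the vertices as v_0 < v_1 < v_2 < v_3 < v_4 < v_5 < v_6. Listing each simplex with vertices in this order, K has dimension 2 with simplices:

  0-simplices (7): [v_0], [v_1], [v_2], [v_3], [v_4], [v_5], [v_6]
  1-simplices (21): (21 of them)
  2-simplices (14): (14 of them)

Hence C_0 ≅ Z^7, C_1 ≅ Z^21, C_2 ≅ Z^14.

Boundary ∂_1: C_1 → C_0 maps an edge to its endpoints' difference, ∂[p,q] = q − p. For instance
  ∂[v_3,v_6] = [v_6] − [v_3].
The 7×21 boundary matrix has rank 6 and Smith normal form diag(1,1,1,1,1,1).

Boundary ∂_2: C_2 → C_1 maps a triangle to the signed sum of its edges. For instance
  ∂[v_2,v_4,v_5] = [v_4,v_5] − [v_2,v_5] + [v_2,v_4],
  ∂[v_1,v_3,v_4] = [v_3,v_4] − [v_1,v_4] + [v_1,v_3].
This gives a 21×14 integer matrix of rank 13; reducing to Smith normal form yields diagonal entries (1,1,1,1,1,1,1,1,1,1,1,1,1).

Computing H_k = (kernel of ∂_k) / (image of ∂_{k+1}):

  H_0: rank C_0 − rank ∂_1 = 7 − 6 = 1, and the invariant factors of ∂_1 are all 1, so H_0 ≅ Z.
  H_1: rank ker ∂_1 − rank ∂_2 = (21 − 6) − 13 = 2, and the invariant factors of ∂_2 are all 1, so H_1 ≅ Z^2.
  H_2: rank ker ∂_2 − rank ∂_3 = (14 − 13) − 0 = 1, and there is no ∂_3, so H_2 ≅ Z.

As a check, the Euler characteristic is 7 − 21 + 14 = 0, which agrees with 1 − 2 + 1 = 0.
(K is a triangulation of the torus T^2.)

H_0 ≅ Z,  H_1 ≅ Z^2,  H_2 ≅ Z.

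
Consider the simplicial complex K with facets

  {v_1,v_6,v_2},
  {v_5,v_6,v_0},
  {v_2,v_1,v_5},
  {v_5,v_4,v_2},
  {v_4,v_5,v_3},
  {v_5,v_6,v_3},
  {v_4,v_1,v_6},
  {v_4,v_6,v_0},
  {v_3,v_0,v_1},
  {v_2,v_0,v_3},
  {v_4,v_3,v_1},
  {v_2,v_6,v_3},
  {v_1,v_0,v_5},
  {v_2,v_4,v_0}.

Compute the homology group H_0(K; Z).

Fix the vertex order v_0 < v_1 < v_2 < v_3 < v_4 < v_5 < v_6 and write every simplex with vertices in increasing order. Then dim K = 2 and the simplices of K are:

  0-simplices (7): [v_0], [v_1], [v_2], [v_3], [v_4], [v_5], [v_6]
  1-simplices (21): (21 of them)
  2-simplices (14): (14 of them)

so the chain groups are C_0 ≅ Z^7, C_1 ≅ Z^21, C_2 ≅ Z^14.

Boundary ∂_1: C_1 → C_0 is given by ∂[p,q] = [q] − [p].
As a 7×21 matrix over Z this has rank 6, with invariant factors (1,1,1,1,1,1).

Boundary ∂_2: C_2 → C_1 sends each 2-simplex [p,q,r] to [q,r] − [p,r] + [p,q]. For instance
  ∂[v_1,v_3,v_4] = [v_3,v_4] − [v_1,v_4] + [v_1,v_3],
  ∂[v_0,v_5,v_6] = [v_5,v_6] − [v_0,v_6] + [v_0,v_5].
The resulting 21×14 matrix has rank 13, and its Smith normal form has invariant factors (1,1,1,1,1,1,1,1,1,1,1,1,1).

Reading off H_k = ker ∂_k / im ∂_{k+1}:

  H_0: rank C_0 − rank ∂_1 = 7 − 6 = 1, and the invariant factors of ∂_1 are all 1, so H_0 ≅ Z.

H_0 = Z.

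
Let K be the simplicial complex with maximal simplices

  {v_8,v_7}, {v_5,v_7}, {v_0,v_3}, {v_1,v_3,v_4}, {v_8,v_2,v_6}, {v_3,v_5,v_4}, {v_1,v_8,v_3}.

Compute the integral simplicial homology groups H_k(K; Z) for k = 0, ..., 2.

Fix the vertex order v_0 < v_1 < v_2 < v_3 < v_4 < v_5 < v_6 < v_7 < v_8 and write every simplex with vertices in increasing order. Then dim K = 2 and the simplices of K are:

  0-simplices (9): [v_0], [v_1], [v_2], [v_3], [v_4], [v_5], [v_6], [v_7], [v_8]
  1-simplices (13): [v_0,v_3], [v_1,v_3], [v_1,v_4], [v_1,v_8], [v_2,v_6], [v_2,v_8], [v_3,v_4], [v_3,v_5], [v_3,v_8], [v_4,v_5], [v_5,v_7], [v_6,v_8], [v_7,v_8]
  2-simplices (4): [v_1,v_3,v_4], [v_1,v_3,v_8], [v_2,v_6,v_8], [v_3,v_4,v_5]

giving chain groups C_0 ≅ Z^9, C_1 ≅ Z^13, C_2 ≅ Z^4.

Boundary ∂_1: C_1 → C_0 sends each edge [p,q] (with p < q) to q − p.
The resulting 9×13 matrix has rank 8, and its Smith normal form has invariant factors (1,1,1,1,1,1,1,1).

The boundary map ∂_2: C_2 → C_1 acts by ∂[p,q,r] = [q,r] − [p,r] + [p,q]. For instance
  ∂[v_3,v_4,v_5] = [v_4,v_5] − [v_3,v_5] + [v_3,v_4],
  ∂[v_2,v_6,v_8] = [v_6,v_8] − [v_2,v_8] + [v_2,v_6].
As a 13×4 matrix over Z this has rank 4, with invariant factors (1,1,1,1).

Computing H_k = (kernel of ∂_k) / (image of ∂_{k+1}):

  H_0: rank C_0 − rank ∂_1 = 9 − 8 = 1, and the invariant factors of ∂_1 are all 1, so H_0 = Z.
  H_1: rank ker ∂_1 − rank ∂_2 = (13 − 8) − 4 = 1, and the invariant factors of ∂_2 are all 1, so H_1 = Z.
  H_2: rank ker ∂_2 − rank ∂_3 = (4 − 4) − 0 = 0, and there is no ∂_3, so H_2 = 0.

H_0 ≅ Z,  H_1 ≅ Z,  H_2 = 0.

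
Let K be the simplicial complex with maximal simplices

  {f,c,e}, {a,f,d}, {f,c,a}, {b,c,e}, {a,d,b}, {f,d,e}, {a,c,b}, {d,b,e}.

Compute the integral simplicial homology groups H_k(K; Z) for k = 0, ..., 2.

Fix the vertex order a < b < c < d < e < f and write every simplex with vertices in increasing order. Then dim K = 2 and the simplices of K are:

  0-simplices (6): a, b, c, d, e, f
  1-simplices (12): ab, ac, ad, af, bc, bd, be, ce, cf, de, df, ef
  2-simplices (8): abc, abd, acf, adf, bce, bde, cef, def

so the chain groups are C_0 ≅ Z^6, C_1 ≅ Z^12, C_2 ≅ Z^8.

∂_1: C_1 → C_0 is given by ∂[p,q] = [q] − [p].
The resulting 6×12 matrix has rank 5, and its Smith normal form has invariant factors (1,1,1,1,1).

∂_2: C_2 → C_1 sends each 2-simplex [p,q,r] to [q,r] − [p,r] + [p,q]. For instance
  ∂adf = df − af + ad,
  ∂bde = de − be + bd.
This gives a 12×8 integer matrix of rank 7; reducing to Smith normal form yields diagonal entries (1,1,1,1,1,1,1).

From H_k ≅ ker(∂_k) / im(∂_{k+1}) we obtain:

  H_0: rank C_0 − rank ∂_1 = 6 − 5 = 1, and the invariant factors of ∂_1 are all 1, so H_0 ≅ Z.
  H_1: rank ker ∂_1 − rank ∂_2 = (12 − 5) − 7 = 0, and the invariant factors of ∂_2 are all 1, so H_1 ≅ 0.
  H_2: rank ker ∂_2 − rank ∂_3 = (8 − 7) − 0 = 1, and there is no ∂_3, so H_2 ≅ Z.

As a check, the Euler characteristic is 6 − 12 + 8 = 2, which agrees with 1 − 0 + 1 = 2.

H_0 = Z,  H_1 = 0,  H_2 = Z.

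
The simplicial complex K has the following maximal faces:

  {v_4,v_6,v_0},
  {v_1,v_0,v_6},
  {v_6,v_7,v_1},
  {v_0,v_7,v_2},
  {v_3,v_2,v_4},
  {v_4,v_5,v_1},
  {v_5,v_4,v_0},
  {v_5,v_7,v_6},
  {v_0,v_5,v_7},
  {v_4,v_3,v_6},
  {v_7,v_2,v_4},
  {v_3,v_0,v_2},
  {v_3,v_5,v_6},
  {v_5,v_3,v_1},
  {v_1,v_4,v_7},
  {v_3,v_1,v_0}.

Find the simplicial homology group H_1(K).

Fix the vertex order v_0 < v_1 < v_2 < v_3 < v_4 < v_5 < v_6 < v_7 and write every simplex with vertices in increasing order. Then dim K = 2 and the simplices of K are:

  0-simplices (8): [v_0], [v_1], [v_2], [v_3], [v_4], [v_5], [v_6], [v_7]
  1-simplices (24): (24 of them)
  2-simplices (16): (16 of them)

so the chain groups are C_0 ≅ Z^8, C_1 ≅ Z^24, C_2 ≅ Z^16.

∂_1: C_1 → C_0 maps an edge to its endpoints' difference, ∂[p,q] = q − p. For instance
  ∂[v_0,v_5] = [v_5] − [v_0].
The resulting 8×24 matrix has rank 7, and its Smith normal form has invariant factors (1,1,1,1,1,1,1).

∂_2: C_2 → C_1 acts by ∂[p,q,r] = [q,r] − [p,r] + [p,q]. For instance
  ∂[v_0,v_2,v_3] = [v_2,v_3] − [v_0,v_3] + [v_0,v_2],
  ∂[v_1,v_6,v_7] = [v_6,v_7] − [v_1,v_7] + [v_1,v_6].
As a 24×16 matrix over Z this has rank 15, with invariant factors (1,1,1,1,1,1,1,1,1,1,1,1,1,1,1).

From H_k ≅ ker(∂_k) / im(∂_{k+1}) we obtain:

  H_1: rank ker ∂_1 − rank ∂_2 = (24 − 7) − 15 = 2, and the invariant factors of ∂_2 are all 1, so H_1 ≅ Z^2.

H_1 = Z^2.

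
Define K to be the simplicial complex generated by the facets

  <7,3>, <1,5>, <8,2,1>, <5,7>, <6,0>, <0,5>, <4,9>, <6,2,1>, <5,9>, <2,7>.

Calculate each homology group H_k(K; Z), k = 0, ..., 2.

H_0 ≅ Z,  H_1 ≅ Z^2,  H_2 = 0.

Fix the vertex order 0 < 1 < 2 < 3 < 4 < 5 < 6 < 7 < 8 < 9 and write every simplex with vertices in increasing order. Then dim K = 2 and the simplices of K are:

  0-simplices (10): [0], [1], [2], [3], [4], [5], [6], [7], [8], [9]
  1-simplices (13): [0,5], [0,6], [1,2], [1,5], [1,6], [1,8], [2,6], [2,7], [2,8], [3,7], [4,9], [5,7], [5,9]
  2-simplices (2): [1,2,6], [1,2,8]

so the chain groups are C_0 ≅ Z^10, C_1 ≅ Z^13, C_2 ≅ Z^2.

∂_1: C_1 → C_0 maps an edge to its endpoints' difference, ∂[p,q] = q − p. For instance
  ∂[0,6] = [6] − [0].
The 10×13 boundary matrix has rank 9 and Smith normal form diag(1,1,1,1,1,1,1,1,1).

The boundary map ∂_2: C_2 → C_1 sends each 2-simplex [p,q,r] to [q,r] − [p,r] + [p,q]. For instance
  ∂[1,2,6] = [2,6] − [1,6] + [1,2],
  ∂[1,2,8] = [2,8] − [1,8] + [1,2].
As a 13×2 matrix over Z this has rank 2, with invariant factors (1,1).

Now H_k = ker ∂_k / im ∂_{k+1}, so:

  H_0: rank C_0 − rank ∂_1 = 10 − 9 = 1, and the invariant factors of ∂_1 are all 1, so H_0 ≅ Z.
  H_1: rank ker ∂_1 − rank ∂_2 = (13 − 9) − 2 = 2, and the invariant factors of ∂_2 are all 1, so H_1 ≅ Z^2.
  H_2: rank ker ∂_2 − rank ∂_3 = (2 − 2) − 0 = 0, and there is no ∂_3, so H_2 ≅ 0.

As a check, the Euler characteristic is 10 − 13 + 2 = -1, which agrees with 1 − 2 + 0 = -1.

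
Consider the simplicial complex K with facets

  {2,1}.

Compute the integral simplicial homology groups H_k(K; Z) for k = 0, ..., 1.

H_0 = Z,  H_1 = 0.

We work with the vertex ordering 1 < 2. The simplices of K, each written with vertices in increasing order, are:

  0-simplices (2): [1], [2]
  1-simplices (1): [1,2]

so the chain groups are C_0 ≅ Z^2, C_1 ≅ Z^1.

Boundary ∂_1: C_1 → C_0 is given by ∂[p,q] = [q] − [p].
As a 2×1 matrix over Z this has rank 1, with invariant factors (1).

Reading off H_k = ker ∂_k / im ∂_{k+1}:

  H_0: rank C_0 − rank ∂_1 = 2 − 1 = 1, and the invariant factors of ∂_1 are all 1, so H_0 = Z.
  H_1: rank ker ∂_1 − rank ∂_2 = (1 − 1) − 0 = 0, and there is no ∂_2, so H_1 = 0.

As a check, the Euler characteristic is 2 − 1 = 1, which agrees with 1 − 0 = 1.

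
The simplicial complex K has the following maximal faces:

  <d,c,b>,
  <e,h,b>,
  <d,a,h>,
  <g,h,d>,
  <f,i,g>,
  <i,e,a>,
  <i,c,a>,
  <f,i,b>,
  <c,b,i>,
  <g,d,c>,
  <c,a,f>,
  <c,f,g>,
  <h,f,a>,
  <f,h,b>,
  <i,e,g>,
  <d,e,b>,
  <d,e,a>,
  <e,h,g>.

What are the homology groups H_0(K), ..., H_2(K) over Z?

Take the total order a < b < c < d < e < f < g < h < i on the vertex set. Then K (dimension 2) consists of the simplices:

  0-simplices (9): a, b, c, d, e, f, g, h, i
  1-simplices (27): ac, ad, ae, af, ah, ai, bc, bd, be, bf, bh, bi, cd, cf, cg, ci, de, dg, dh, eg, eh, ei, fg, fh, fi, gh, gi
  2-simplices (18): acf, aci, ade, adh, aei, afh, bcd, bci, bde, beh, bfh, bfi, cdg, cfg, dgh, egh, egi, fgi

giving chain groups C_0 ≅ Z^9, C_1 ≅ Z^27, C_2 ≅ Z^18.

The boundary map ∂_1: C_1 → C_0 maps an edge to its endpoints' difference, ∂[p,q] = q − p. For instance
  ∂fi = i − f.
This gives a 9×27 integer matrix of rank 8; reducing to Smith normal form yields diagonal entries (1,1,1,1,1,1,1,1).

Boundary ∂_2: C_2 → C_1 sends each 2-simplex [p,q,r] to [q,r] − [p,r] + [p,q]. For instance
  ∂bcd = cd − bd + bc,
  ∂egh = gh − eh + eg.
As a 27×18 matrix over Z this has rank 18, with invariant factors (1,1,1,1,1,1,1,1,1,1,1,1,1,1,1,1,1,2).

Now H_k = ker ∂_k / im ∂_{k+1}, so:

  H_0: rank C_0 − rank ∂_1 = 9 − 8 = 1, and the invariant factors of ∂_1 are all 1, so H_0 = Z.
  H_1: rank ker ∂_1 − rank ∂_2 = (27 − 8) − 18 = 1, and ∂_2 has invariant factor 2 > 1, so H_1 = Z ⊕ Z/2.
  H_2: rank ker ∂_2 − rank ∂_3 = (18 − 18) − 0 = 0, and there is no ∂_3, so H_2 = 0.

H_0 ≅ Z,  H_1 ≅ Z ⊕ Z/2,  H_2 = 0.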